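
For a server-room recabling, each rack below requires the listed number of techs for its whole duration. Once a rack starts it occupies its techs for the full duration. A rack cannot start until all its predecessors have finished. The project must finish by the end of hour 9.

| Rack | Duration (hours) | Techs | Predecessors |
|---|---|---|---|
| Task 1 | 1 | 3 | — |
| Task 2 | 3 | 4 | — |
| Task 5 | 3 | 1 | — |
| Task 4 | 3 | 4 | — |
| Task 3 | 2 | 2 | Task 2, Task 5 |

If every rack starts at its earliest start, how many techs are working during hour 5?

At early start, hour 5 has: Task 3.
Demand: 2 = 2.

2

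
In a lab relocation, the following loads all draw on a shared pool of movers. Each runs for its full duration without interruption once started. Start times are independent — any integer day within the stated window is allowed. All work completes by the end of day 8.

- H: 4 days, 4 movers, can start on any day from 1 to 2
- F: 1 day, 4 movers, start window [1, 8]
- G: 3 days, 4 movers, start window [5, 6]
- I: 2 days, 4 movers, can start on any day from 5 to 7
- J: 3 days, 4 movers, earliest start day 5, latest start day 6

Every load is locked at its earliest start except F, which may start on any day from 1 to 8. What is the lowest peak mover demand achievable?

F@1: d1:8  d2:4  d3:4  d4:4  d5:12  d6:12  d7:8  d8:0 → peak 12
F@2: d1:4  d2:8  d3:4  d4:4  d5:12  d6:12  d7:8  d8:0 → peak 12
F@3: d1:4  d2:4  d3:8  d4:4  d5:12  d6:12  d7:8  d8:0 → peak 12
F@4: d1:4  d2:4  d3:4  d4:8  d5:12  d6:12  d7:8  d8:0 → peak 12
F@5: d1:4  d2:4  d3:4  d4:4  d5:16  d6:12  d7:8  d8:0 → peak 16
F@6: d1:4  d2:4  d3:4  d4:4  d5:12  d6:16  d7:8  d8:0 → peak 16
F@7: d1:4  d2:4  d3:4  d4:4  d5:12  d6:12  d7:12  d8:0 → peak 12
F@8: d1:4  d2:4  d3:4  d4:4  d5:12  d6:12  d7:8  d8:4 → peak 12
Best is F@1, peak 12.

12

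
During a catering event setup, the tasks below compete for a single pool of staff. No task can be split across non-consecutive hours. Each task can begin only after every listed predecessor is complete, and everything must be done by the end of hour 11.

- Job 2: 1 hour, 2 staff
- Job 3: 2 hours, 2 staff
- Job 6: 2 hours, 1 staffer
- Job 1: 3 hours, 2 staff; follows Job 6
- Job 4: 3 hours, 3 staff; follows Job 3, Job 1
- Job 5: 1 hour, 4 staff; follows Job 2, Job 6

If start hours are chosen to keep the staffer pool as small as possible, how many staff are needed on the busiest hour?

Early-start (Job 2@1, Job 3@1, Job 6@1, Job 1@3, Job 4@6, Job 5@3) gives peak 6: h1:5  h2:3  h3:6  h4:2  h5:2  h6:3  h7:3  h8:3  h9:0  h10:0  h11:0.
Shift Job 6→2, Job 1→4, Job 4→7, Job 5→10.
Schedule Job 2@1, Job 3@1, Job 6@2, Job 1@4, Job 4@7, Job 5@10: h1:4  h2:3  h3:1  h4:2  h5:2  h6:2  h7:3  h8:3  h9:3  h10:4  h11:0 — peak 4.

4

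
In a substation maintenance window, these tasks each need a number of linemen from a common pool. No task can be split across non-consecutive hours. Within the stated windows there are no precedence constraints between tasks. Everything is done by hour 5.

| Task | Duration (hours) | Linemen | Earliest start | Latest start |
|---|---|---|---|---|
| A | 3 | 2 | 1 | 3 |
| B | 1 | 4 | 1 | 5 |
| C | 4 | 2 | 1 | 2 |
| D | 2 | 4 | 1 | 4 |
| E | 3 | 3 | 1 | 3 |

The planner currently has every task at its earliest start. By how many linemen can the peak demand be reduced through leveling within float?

7

Early-start peak: h1:15  h2:11  h3:7  h4:2  h5:0 ⇒ 15.
Leveled (A@1, B@5, C@1, D@1, E@3): h1:8  h2:8  h3:7  h4:5  h5:7 ⇒ 8.
Reduction 15 − 8 = 7.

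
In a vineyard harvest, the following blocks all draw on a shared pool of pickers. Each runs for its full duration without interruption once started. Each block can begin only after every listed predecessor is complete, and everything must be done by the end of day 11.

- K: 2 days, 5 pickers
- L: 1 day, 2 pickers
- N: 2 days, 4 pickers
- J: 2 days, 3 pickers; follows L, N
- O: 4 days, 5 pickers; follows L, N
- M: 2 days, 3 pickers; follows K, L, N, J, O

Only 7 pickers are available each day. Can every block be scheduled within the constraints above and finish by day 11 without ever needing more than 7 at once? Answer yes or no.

The minimum achievable peak is 8; 7 < 8, so no feasible schedule stays within the cap.

no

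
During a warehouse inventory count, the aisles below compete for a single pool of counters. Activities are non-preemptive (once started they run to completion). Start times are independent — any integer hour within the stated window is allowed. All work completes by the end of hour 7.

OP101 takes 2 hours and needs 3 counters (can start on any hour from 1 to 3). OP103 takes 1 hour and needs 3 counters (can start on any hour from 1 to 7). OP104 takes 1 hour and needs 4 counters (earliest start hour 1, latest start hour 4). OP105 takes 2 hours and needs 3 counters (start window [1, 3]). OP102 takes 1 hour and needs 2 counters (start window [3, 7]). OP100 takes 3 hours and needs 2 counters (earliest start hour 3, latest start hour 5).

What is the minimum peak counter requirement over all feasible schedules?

Early-start (OP101@1, OP103@1, OP104@1, OP105@1, OP102@3, OP100@3) gives peak 13: h1:13  h2:6  h3:4  h4:2  h5:2  h6:0  h7:0.
Shift OP104→4, OP105→2, OP100→4.
Schedule OP101@1, OP103@1, OP104@4, OP105@2, OP102@3, OP100@4: h1:6  h2:6  h3:5  h4:6  h5:2  h6:2  h7:0 — peak 6.

6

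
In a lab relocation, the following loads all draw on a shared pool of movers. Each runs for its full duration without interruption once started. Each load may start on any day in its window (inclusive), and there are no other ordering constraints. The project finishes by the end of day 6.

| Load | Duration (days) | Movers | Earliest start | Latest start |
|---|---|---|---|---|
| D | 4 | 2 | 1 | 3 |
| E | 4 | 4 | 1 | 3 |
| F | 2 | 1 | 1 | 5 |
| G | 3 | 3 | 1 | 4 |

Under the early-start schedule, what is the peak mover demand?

Early-start schedule: D@1, E@1, F@1, G@1.
Load per day: day 1: 10, day 2: 10, day 3: 9, day 4: 6, day 5: 0, day 6: 0.
Peak is 10.

10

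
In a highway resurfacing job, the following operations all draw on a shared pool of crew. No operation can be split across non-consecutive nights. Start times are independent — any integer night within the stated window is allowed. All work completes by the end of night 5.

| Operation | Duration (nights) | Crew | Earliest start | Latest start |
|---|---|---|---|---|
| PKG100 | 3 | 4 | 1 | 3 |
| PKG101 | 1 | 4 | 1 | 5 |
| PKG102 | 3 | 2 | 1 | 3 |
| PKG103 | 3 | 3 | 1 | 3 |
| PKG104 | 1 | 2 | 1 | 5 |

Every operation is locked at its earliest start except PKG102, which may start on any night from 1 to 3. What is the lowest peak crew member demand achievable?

13

PKG102@1: n1:15  n2:9  n3:9  n4:0  n5:0 → peak 15
PKG102@2: n1:13  n2:9  n3:9  n4:2  n5:0 → peak 13
PKG102@3: n1:13  n2:7  n3:9  n4:2  n5:2 → peak 13
Best is PKG102@2, peak 13.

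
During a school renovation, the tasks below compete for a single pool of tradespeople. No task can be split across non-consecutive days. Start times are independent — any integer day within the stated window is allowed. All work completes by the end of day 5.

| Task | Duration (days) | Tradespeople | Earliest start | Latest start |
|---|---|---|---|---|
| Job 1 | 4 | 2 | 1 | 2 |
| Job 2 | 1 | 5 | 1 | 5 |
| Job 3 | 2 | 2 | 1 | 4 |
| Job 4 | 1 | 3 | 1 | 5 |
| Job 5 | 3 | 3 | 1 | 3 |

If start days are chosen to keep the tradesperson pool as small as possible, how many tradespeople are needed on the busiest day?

7

Early-start (Job 1@1, Job 2@1, Job 3@1, Job 4@1, Job 5@1) gives peak 15: d1:15  d2:7  d3:5  d4:2  d5:0.
Shift Job 3→2, Job 4→2, Job 5→3.
Schedule Job 1@1, Job 2@1, Job 3@2, Job 4@2, Job 5@3: d1:7  d2:7  d3:7  d4:5  d5:3 — peak 7.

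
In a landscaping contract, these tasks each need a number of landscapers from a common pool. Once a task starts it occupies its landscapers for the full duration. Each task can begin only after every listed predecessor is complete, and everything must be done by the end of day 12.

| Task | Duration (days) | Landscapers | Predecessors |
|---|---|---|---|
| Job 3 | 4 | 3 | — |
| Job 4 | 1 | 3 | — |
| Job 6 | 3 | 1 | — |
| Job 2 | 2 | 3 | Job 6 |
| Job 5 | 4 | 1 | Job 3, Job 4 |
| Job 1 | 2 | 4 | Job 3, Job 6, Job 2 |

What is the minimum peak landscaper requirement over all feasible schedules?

Early-start (Job 3@1, Job 4@1, Job 6@1, Job 2@4, Job 5@5, Job 1@6) gives peak 7: d1:7  d2:4  d3:4  d4:6  d5:4  d6:5  d7:5  d8:1  d9:0  d10:0  d11:0  d12:0.
Shift Job 4→5, Job 2→6, Job 5→6, Job 1→10.
Schedule Job 3@1, Job 4@5, Job 6@1, Job 2@6, Job 5@6, Job 1@10: d1:4  d2:4  d3:4  d4:3  d5:3  d6:4  d7:4  d8:1  d9:1  d10:4  d11:4  d12:0 — peak 4.

4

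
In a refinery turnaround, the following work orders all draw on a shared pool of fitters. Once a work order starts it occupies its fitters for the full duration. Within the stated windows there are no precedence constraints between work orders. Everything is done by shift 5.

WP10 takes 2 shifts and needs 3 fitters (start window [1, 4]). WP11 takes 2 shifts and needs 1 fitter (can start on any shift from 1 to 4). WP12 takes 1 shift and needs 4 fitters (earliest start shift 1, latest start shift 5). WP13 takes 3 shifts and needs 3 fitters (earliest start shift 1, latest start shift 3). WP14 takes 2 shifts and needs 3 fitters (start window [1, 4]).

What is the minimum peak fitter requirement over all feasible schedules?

6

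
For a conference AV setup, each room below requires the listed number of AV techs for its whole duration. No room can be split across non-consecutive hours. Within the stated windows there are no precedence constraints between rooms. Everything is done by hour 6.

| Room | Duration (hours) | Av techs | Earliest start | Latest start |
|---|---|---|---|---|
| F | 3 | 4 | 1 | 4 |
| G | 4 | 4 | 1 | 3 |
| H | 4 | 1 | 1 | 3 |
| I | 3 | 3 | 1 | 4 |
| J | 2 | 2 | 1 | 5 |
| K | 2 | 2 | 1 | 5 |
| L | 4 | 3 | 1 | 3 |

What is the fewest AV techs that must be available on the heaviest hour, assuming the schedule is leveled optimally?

Early-start (F@1, G@1, H@1, I@1, J@1, K@1, L@1) gives peak 19: h1:19  h2:19  h3:15  h4:8  h5:0  h6:0.
Shift I→4, K→5, L→3.
Schedule F@1, G@1, H@1, I@4, J@1, K@5, L@3: h1:11  h2:11  h3:12  h4:11  h5:8  h6:8 — peak 12.

12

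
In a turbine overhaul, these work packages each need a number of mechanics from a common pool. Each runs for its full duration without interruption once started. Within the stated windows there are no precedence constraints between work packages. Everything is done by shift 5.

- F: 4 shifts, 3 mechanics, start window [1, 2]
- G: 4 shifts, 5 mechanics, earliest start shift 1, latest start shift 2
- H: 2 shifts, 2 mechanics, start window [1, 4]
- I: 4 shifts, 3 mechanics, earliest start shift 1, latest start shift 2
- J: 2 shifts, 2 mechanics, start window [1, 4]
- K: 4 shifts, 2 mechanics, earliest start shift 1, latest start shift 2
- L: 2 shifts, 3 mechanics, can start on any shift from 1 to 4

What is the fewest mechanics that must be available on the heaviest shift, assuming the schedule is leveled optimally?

17

Early-start (F@1, G@1, H@1, I@1, J@1, K@1, L@1) gives peak 20: s1:20  s2:20  s3:13  s4:13  s5:0.
Shift L→3.
Schedule F@1, G@1, H@1, I@1, J@1, K@1, L@3: s1:17  s2:17  s3:16  s4:16  s5:0 — peak 17.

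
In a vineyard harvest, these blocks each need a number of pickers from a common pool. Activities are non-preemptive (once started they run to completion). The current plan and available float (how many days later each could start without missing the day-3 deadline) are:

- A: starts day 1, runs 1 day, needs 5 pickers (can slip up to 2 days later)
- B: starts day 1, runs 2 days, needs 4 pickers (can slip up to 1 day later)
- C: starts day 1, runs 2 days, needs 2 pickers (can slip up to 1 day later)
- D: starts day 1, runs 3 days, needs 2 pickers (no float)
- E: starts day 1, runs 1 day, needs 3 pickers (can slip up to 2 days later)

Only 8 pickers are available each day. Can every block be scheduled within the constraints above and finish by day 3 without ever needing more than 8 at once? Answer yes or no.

no

Total picker-days = 26; over 3 days the average is 26/3 > 8, so some day must exceed 8.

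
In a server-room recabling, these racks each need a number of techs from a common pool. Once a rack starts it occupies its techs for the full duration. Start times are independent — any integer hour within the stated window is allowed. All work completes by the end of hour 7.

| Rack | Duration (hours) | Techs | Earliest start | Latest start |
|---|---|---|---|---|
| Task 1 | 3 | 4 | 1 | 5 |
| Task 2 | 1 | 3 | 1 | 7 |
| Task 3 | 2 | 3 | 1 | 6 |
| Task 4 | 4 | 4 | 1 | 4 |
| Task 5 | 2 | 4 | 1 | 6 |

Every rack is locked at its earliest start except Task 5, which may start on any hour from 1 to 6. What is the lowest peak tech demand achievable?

Task 5@1: h1:18  h2:15  h3:8  h4:4  h5:0  h6:0  h7:0 → peak 18
Task 5@2: h1:14  h2:15  h3:12  h4:4  h5:0  h6:0  h7:0 → peak 15
Task 5@3: h1:14  h2:11  h3:12  h4:8  h5:0  h6:0  h7:0 → peak 14
Task 5@4: h1:14  h2:11  h3:8  h4:8  h5:4  h6:0  h7:0 → peak 14
Task 5@5: h1:14  h2:11  h3:8  h4:4  h5:4  h6:4  h7:0 → peak 14
Task 5@6: h1:14  h2:11  h3:8  h4:4  h5:0  h6:4  h7:4 → peak 14
Best is Task 5@3, peak 14.

14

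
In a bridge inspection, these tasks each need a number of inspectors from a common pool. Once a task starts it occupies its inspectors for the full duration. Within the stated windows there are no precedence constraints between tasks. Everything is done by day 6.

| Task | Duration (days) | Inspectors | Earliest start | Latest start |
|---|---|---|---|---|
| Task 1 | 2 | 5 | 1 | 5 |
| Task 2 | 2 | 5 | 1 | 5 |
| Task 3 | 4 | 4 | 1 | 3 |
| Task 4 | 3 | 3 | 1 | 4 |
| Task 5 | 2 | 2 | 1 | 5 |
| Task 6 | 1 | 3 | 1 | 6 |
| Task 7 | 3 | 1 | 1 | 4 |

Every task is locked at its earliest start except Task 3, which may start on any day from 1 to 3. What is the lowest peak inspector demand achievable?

Task 3@1: d1:23  d2:20  d3:8  d4:4  d5:0  d6:0 → peak 23
Task 3@2: d1:19  d2:20  d3:8  d4:4  d5:4  d6:0 → peak 20
Task 3@3: d1:19  d2:16  d3:8  d4:4  d5:4  d6:4 → peak 19
Best is Task 3@3, peak 19.

19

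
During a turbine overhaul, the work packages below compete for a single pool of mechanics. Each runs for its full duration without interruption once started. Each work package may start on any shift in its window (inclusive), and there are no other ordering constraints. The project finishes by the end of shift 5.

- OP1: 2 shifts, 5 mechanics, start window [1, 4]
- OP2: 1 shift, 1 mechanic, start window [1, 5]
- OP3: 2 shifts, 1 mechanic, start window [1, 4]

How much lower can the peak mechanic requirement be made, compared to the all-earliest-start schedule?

Early-start peak: s1:7  s2:6  s3:0  s4:0  s5:0 ⇒ 7.
Leveled (OP1@1, OP2@3, OP3@3): s1:5  s2:5  s3:2  s4:1  s5:0 ⇒ 5.
Reduction 7 − 5 = 2.

2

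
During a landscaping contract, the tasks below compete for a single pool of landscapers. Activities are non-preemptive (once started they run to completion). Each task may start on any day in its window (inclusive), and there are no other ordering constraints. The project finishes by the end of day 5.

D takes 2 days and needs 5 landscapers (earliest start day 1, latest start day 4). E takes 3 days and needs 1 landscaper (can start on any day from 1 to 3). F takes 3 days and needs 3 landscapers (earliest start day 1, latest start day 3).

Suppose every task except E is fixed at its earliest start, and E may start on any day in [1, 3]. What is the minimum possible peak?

8

E@1: d1:9  d2:9  d3:4  d4:0  d5:0 → peak 9
E@2: d1:8  d2:9  d3:4  d4:1  d5:0 → peak 9
E@3: d1:8  d2:8  d3:4  d4:1  d5:1 → peak 8
Best is E@3, peak 8.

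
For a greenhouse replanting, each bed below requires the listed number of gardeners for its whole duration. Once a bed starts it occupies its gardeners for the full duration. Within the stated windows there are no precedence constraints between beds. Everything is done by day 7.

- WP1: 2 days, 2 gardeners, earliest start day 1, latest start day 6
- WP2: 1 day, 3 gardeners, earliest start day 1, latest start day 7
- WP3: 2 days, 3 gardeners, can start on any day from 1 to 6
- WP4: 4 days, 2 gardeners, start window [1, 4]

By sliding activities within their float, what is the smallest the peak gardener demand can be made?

4

Early-start (WP1@1, WP2@1, WP3@1, WP4@1) gives peak 10: d1:10  d2:7  d3:2  d4:2  d5:0  d6:0  d7:0.
Shift WP2→5, WP3→6.
Schedule WP1@1, WP2@5, WP3@6, WP4@1: d1:4  d2:4  d3:2  d4:2  d5:3  d6:3  d7:3 — peak 4.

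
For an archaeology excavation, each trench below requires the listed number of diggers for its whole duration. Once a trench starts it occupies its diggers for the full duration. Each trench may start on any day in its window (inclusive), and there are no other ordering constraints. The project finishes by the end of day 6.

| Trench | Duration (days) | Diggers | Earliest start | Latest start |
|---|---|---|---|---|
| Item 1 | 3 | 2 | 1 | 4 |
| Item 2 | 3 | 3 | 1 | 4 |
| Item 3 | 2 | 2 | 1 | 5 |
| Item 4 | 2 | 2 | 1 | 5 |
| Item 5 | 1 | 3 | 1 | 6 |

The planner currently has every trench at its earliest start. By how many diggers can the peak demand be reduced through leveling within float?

Early-start peak: d1:12  d2:9  d3:5  d4:0  d5:0  d6:0 ⇒ 12.
Leveled (Item 1@1, Item 2@1, Item 3@4, Item 4@4, Item 5@6): d1:5  d2:5  d3:5  d4:4  d5:4  d6:3 ⇒ 5.
Reduction 12 − 5 = 7.

7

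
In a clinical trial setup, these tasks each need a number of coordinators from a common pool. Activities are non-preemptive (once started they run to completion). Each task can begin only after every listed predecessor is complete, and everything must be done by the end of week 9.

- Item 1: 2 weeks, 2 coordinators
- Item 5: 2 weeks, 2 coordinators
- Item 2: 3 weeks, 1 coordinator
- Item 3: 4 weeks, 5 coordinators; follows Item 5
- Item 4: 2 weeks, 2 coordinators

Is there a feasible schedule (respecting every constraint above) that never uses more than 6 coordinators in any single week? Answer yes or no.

Schedule Item 1@1, Item 5@1, Item 2@1, Item 3@4, Item 4@8: w1:5  w2:5  w3:1  w4:5  w5:5  w6:5  w7:5  w8:2  w9:2 — peak 5 ≤ 6.

yes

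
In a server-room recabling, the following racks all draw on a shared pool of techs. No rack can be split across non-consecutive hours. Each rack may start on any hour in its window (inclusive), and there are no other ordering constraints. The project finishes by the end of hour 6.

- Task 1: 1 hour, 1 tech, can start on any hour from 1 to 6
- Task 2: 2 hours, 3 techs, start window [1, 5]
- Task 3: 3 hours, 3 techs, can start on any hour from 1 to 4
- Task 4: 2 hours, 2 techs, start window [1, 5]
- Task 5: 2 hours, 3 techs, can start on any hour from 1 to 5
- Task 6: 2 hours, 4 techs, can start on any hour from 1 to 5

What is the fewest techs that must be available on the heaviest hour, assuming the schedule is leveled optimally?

Early-start (Task 1@1, Task 2@1, Task 3@1, Task 4@1, Task 5@1, Task 6@1) gives peak 16: h1:16  h2:15  h3:3  h4:0  h5:0  h6:0.
Shift Task 3→2, Task 4→5, Task 5→3, Task 6→5.
Schedule Task 1@1, Task 2@1, Task 3@2, Task 4@5, Task 5@3, Task 6@5: h1:4  h2:6  h3:6  h4:6  h5:6  h6:6 — peak 6.
Total tech-hours = 34 over 6 hours ⇒ peak ≥ ⌈34/6⌉ = 6, so 6 is optimal.

6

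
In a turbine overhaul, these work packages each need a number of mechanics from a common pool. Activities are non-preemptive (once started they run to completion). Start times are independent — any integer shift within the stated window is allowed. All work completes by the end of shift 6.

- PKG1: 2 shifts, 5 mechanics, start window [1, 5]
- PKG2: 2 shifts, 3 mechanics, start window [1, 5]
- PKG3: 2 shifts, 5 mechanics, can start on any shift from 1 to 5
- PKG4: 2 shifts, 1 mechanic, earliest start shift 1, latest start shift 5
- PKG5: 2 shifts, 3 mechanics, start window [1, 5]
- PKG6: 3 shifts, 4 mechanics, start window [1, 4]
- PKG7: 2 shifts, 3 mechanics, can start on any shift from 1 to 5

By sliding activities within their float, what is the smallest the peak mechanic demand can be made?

10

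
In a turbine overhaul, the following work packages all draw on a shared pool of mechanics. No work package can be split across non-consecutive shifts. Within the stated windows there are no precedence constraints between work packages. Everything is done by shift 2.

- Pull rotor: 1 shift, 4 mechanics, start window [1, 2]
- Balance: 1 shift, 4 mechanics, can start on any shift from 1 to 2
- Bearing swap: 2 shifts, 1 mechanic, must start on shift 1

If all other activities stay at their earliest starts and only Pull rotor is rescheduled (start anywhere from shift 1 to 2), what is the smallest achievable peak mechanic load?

Pull rotor@1: s1:9  s2:1 → peak 9
Pull rotor@2: s1:5  s2:5 → peak 5
Best is Pull rotor@2, peak 5.

5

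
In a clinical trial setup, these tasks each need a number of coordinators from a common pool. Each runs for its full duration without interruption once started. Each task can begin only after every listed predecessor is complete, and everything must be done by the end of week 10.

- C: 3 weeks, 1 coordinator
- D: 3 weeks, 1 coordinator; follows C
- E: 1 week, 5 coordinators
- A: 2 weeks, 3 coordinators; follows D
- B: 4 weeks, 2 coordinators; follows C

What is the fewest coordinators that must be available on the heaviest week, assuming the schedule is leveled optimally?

5

Early-start (C@1, D@4, E@1, A@7, B@4) gives peak 6: w1:6  w2:1  w3:1  w4:3  w5:3  w6:3  w7:5  w8:3  w9:0  w10:0.
Shift E→8, A→9.
Schedule C@1, D@4, E@8, A@9, B@4: w1:1  w2:1  w3:1  w4:3  w5:3  w6:3  w7:2  w8:5  w9:3  w10:3 — peak 5.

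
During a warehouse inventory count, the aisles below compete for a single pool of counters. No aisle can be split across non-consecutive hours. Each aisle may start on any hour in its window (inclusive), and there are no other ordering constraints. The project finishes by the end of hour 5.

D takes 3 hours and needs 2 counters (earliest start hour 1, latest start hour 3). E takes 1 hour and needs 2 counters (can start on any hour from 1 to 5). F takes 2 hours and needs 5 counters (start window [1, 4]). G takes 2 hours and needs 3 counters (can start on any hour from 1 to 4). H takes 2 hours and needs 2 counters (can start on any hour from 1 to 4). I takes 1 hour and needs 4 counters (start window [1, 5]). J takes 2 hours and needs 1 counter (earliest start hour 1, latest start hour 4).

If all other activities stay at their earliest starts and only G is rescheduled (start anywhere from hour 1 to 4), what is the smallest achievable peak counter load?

G@1: h1:19  h2:13  h3:2  h4:0  h5:0 → peak 19
G@2: h1:16  h2:13  h3:5  h4:0  h5:0 → peak 16
G@3: h1:16  h2:10  h3:5  h4:3  h5:0 → peak 16
G@4: h1:16  h2:10  h3:2  h4:3  h5:3 → peak 16
Best is G@2, peak 16.

16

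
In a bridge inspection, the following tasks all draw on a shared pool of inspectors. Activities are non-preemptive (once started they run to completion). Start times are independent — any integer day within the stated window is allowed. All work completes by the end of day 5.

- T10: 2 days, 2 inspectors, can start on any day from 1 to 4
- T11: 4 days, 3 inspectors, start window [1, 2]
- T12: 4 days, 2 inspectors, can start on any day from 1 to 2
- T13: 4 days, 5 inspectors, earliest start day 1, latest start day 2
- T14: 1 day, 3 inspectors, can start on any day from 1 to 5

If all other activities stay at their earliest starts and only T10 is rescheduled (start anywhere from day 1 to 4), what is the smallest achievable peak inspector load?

T10@1: d1:15  d2:12  d3:10  d4:10  d5:0 → peak 15
T10@2: d1:13  d2:12  d3:12  d4:10  d5:0 → peak 13
T10@3: d1:13  d2:10  d3:12  d4:12  d5:0 → peak 13
T10@4: d1:13  d2:10  d3:10  d4:12  d5:2 → peak 13
Best is T10@2, peak 13.

13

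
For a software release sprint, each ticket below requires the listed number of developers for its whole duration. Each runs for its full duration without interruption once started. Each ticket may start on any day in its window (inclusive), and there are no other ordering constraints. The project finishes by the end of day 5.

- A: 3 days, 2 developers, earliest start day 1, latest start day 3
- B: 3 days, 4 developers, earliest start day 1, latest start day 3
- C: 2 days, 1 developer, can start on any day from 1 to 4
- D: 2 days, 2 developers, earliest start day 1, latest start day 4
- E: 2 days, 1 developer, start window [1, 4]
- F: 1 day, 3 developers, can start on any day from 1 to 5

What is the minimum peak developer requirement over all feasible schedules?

7

Early-start (A@1, B@1, C@1, D@1, E@1, F@1) gives peak 13: d1:13  d2:10  d3:6  d4:0  d5:0.
Shift D→4, E→3, F→4.
Schedule A@1, B@1, C@1, D@4, E@3, F@4: d1:7  d2:7  d3:7  d4:6  d5:2 — peak 7.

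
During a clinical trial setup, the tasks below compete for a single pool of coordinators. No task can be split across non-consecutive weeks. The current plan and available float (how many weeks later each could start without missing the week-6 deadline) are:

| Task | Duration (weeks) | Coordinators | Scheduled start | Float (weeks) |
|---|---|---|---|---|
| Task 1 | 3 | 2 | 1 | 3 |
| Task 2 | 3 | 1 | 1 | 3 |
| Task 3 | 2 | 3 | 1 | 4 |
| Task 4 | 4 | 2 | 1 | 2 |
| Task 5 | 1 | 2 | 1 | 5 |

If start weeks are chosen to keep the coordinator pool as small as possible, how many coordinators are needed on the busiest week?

5

Early-start (Task 1@1, Task 2@1, Task 3@1, Task 4@1, Task 5@1) gives peak 10: w1:10  w2:8  w3:5  w4:2  w5:0  w6:0.
Shift Task 3→4, Task 5→5.
Schedule Task 1@1, Task 2@1, Task 3@4, Task 4@1, Task 5@5: w1:5  w2:5  w3:5  w4:5  w5:5  w6:0 — peak 5.
Total coordinator-weeks = 25 over 6 weeks ⇒ peak ≥ ⌈25/6⌉ = 5, so 5 is optimal.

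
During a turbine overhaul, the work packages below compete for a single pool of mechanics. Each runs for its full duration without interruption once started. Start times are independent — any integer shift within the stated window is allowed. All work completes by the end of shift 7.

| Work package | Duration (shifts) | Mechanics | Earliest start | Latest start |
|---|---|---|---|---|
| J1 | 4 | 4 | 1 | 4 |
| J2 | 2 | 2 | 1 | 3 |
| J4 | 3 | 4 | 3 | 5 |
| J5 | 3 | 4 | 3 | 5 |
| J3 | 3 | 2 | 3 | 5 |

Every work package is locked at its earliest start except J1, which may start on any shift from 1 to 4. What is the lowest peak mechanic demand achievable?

J1@1: s1:6  s2:6  s3:14  s4:14  s5:10  s6:0  s7:0 → peak 14
J1@2: s1:2  s2:6  s3:14  s4:14  s5:14  s6:0  s7:0 → peak 14
J1@3: s1:2  s2:2  s3:14  s4:14  s5:14  s6:4  s7:0 → peak 14
J1@4: s1:2  s2:2  s3:10  s4:14  s5:14  s6:4  s7:4 → peak 14
Best is J1@1, peak 14.

14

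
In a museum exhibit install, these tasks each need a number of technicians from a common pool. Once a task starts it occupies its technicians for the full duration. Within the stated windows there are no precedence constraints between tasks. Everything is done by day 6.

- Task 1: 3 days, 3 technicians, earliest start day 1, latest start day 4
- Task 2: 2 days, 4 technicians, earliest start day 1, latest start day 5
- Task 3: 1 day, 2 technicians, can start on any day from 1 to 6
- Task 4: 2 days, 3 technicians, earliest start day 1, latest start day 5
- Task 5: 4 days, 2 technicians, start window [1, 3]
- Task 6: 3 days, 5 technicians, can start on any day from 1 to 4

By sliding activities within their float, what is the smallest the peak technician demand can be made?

9

Early-start (Task 1@1, Task 2@1, Task 3@1, Task 4@1, Task 5@1, Task 6@1) gives peak 19: d1:19  d2:17  d3:10  d4:2  d5:0  d6:0.
Shift Task 3→3, Task 4→5, Task 6→4.
Schedule Task 1@1, Task 2@1, Task 3@3, Task 4@5, Task 5@1, Task 6@4: d1:9  d2:9  d3:7  d4:7  d5:8  d6:8 — peak 9.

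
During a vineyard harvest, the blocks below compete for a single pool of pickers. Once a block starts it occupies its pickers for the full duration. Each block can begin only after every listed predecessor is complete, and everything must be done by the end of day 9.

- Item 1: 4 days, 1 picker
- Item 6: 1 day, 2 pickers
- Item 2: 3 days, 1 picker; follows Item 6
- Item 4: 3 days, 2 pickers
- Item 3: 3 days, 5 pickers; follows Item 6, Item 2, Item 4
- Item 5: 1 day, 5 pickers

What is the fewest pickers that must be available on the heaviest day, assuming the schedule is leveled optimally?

Early-start (Item 1@1, Item 6@1, Item 2@2, Item 4@1, Item 3@5, Item 5@1) gives peak 10: d1:10  d2:4  d3:4  d4:2  d5:5  d6:5  d7:5  d8:0  d9:0.
Shift Item 5→8.
Schedule Item 1@1, Item 6@1, Item 2@2, Item 4@1, Item 3@5, Item 5@8: d1:5  d2:4  d3:4  d4:2  d5:5  d6:5  d7:5  d8:5  d9:0 — peak 5.

5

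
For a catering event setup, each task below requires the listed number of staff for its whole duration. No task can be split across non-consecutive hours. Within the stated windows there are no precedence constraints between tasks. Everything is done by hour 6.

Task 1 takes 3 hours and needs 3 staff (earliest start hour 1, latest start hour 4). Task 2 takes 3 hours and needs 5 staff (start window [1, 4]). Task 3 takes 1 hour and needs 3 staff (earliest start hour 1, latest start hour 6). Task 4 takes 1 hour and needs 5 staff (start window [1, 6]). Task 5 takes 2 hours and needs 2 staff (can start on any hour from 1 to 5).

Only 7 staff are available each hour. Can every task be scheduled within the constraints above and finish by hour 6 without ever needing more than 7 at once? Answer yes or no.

no

The minimum achievable peak is 8; 7 < 8, so no feasible schedule stays within the cap.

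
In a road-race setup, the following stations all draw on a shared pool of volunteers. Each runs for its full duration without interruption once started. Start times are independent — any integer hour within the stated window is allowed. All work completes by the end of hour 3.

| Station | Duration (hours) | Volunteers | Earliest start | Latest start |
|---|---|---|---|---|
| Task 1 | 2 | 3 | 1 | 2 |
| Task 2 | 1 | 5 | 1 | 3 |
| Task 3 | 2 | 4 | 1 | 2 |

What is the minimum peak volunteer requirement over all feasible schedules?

7

Early-start (Task 1@1, Task 2@1, Task 3@1) gives peak 12: h1:12  h2:7  h3:0.
Shift Task 2→3.
Schedule Task 1@1, Task 2@3, Task 3@1: h1:7  h2:7  h3:5 — peak 7.
Total volunteer-hours = 19 over 3 hours ⇒ peak ≥ ⌈19/3⌉ = 7, so 7 is optimal.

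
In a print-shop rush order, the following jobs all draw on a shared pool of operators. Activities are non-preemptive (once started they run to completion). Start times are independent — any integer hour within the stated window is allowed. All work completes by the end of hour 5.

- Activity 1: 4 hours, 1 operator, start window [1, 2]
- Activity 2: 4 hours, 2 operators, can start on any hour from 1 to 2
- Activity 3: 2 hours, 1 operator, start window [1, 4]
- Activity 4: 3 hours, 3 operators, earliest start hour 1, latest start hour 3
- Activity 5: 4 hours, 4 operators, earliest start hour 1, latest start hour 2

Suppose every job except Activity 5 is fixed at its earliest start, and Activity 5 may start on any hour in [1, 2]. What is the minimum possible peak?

Activity 5@1: h1:11  h2:11  h3:10  h4:7  h5:0 → peak 11
Activity 5@2: h1:7  h2:11  h3:10  h4:7  h5:4 → peak 11
Best is Activity 5@1, peak 11.

11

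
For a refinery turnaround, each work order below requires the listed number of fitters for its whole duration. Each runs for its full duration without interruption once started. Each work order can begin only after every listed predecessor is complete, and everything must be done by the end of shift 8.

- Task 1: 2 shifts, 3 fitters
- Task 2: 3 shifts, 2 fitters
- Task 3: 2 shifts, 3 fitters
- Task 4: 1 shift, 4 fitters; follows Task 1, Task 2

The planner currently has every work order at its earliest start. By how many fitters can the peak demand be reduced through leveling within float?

4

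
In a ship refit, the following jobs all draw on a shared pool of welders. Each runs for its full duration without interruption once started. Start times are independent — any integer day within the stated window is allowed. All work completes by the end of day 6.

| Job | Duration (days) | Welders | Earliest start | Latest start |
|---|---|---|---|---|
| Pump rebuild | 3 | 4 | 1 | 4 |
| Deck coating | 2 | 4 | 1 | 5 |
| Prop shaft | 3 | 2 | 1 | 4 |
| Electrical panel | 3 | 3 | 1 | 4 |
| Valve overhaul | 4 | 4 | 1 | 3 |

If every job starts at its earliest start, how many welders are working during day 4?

4

At early start, day 4 has: Valve overhaul.
Demand: 4 = 4.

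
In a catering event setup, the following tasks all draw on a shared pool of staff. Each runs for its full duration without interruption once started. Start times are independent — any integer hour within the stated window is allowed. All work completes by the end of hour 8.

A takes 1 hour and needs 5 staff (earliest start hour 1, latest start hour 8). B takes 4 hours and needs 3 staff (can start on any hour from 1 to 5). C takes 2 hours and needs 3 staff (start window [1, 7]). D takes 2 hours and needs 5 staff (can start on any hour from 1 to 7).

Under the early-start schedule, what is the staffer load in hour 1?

16

At early start, hour 1 has: A, B, C, D.
Demand: 5 + 3 + 3 + 5 = 16.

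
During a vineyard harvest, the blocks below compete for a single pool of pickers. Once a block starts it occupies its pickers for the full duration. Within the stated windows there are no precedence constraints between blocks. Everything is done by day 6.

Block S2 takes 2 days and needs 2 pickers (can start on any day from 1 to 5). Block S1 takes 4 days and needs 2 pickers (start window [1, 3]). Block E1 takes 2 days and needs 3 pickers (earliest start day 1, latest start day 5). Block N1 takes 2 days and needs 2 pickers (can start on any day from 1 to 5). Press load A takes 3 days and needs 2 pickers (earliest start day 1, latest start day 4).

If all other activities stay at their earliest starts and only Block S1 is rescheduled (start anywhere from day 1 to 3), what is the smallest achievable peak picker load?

9

Block S1@1: d1:11  d2:11  d3:4  d4:2  d5:0  d6:0 → peak 11
Block S1@2: d1:9  d2:11  d3:4  d4:2  d5:2  d6:0 → peak 11
Block S1@3: d1:9  d2:9  d3:4  d4:2  d5:2  d6:2 → peak 9
Best is Block S1@3, peak 9.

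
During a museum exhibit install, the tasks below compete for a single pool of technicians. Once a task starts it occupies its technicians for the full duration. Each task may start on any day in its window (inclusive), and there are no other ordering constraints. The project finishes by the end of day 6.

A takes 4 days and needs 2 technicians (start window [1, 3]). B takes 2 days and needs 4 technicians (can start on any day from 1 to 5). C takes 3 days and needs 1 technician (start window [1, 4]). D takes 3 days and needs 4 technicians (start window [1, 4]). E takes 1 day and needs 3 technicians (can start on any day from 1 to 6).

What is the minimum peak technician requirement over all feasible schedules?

6

Early-start (A@1, B@1, C@1, D@1, E@1) gives peak 14: d1:14  d2:11  d3:7  d4:2  d5:0  d6:0.
Shift B→5, C→4, E→4.
Schedule A@1, B@5, C@4, D@1, E@4: d1:6  d2:6  d3:6  d4:6  d5:5  d6:5 — peak 6.
Total technician-days = 34 over 6 days ⇒ peak ≥ ⌈34/6⌉ = 6, so 6 is optimal.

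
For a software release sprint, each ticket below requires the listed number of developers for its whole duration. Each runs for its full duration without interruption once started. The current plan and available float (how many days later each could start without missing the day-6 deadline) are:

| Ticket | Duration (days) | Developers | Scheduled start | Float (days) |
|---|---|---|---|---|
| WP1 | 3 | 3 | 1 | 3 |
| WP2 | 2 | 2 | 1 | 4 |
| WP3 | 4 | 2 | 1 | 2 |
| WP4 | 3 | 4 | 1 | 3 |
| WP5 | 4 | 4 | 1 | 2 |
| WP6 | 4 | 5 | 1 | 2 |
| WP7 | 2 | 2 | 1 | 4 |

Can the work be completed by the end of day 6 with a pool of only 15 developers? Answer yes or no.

yes

Schedule WP1@1, WP2@1, WP3@1, WP4@4, WP5@1, WP6@3, WP7@1: d1:13  d2:13  d3:14  d4:15  d5:9  d6:9 — peak 15 ≤ 15.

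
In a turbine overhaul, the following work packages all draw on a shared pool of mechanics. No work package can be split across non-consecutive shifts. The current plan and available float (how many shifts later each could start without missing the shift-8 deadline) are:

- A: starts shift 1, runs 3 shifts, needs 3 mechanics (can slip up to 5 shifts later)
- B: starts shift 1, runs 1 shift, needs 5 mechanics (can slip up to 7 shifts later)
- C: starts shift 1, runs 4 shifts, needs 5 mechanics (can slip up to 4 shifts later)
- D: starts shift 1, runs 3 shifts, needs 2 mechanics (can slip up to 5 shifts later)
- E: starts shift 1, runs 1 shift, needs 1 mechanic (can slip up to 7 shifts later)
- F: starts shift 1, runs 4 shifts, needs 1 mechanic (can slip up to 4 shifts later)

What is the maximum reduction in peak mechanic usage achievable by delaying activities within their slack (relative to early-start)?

Early-start peak: s1:17  s2:11  s3:11  s4:6  s5:0  s6:0  s7:0  s8:0 ⇒ 17.
Leveled (A@1, B@4, C@5, D@1, E@1, F@2): s1:6  s2:6  s3:6  s4:6  s5:6  s6:5  s7:5  s8:5 ⇒ 6.
Reduction 17 − 6 = 11.

11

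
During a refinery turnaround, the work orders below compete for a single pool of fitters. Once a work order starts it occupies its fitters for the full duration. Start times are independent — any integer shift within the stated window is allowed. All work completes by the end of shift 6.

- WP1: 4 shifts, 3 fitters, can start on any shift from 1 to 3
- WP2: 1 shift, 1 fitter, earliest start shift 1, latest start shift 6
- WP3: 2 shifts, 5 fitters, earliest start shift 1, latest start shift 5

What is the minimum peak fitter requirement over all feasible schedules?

5

Early-start (WP1@1, WP2@1, WP3@1) gives peak 9: s1:9  s2:8  s3:3  s4:3  s5:0  s6:0.
Shift WP3→5.
Schedule WP1@1, WP2@1, WP3@5: s1:4  s2:3  s3:3  s4:3  s5:5  s6:5 — peak 5.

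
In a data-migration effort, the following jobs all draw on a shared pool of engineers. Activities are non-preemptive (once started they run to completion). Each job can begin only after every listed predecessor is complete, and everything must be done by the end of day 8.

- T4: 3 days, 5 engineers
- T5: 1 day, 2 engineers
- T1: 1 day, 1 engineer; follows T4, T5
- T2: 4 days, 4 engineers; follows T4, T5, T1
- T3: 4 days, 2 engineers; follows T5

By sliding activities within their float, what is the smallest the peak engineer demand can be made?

Schedule T4@1, T5@1, T1@4, T2@5, T3@2: d1:7  d2:7  d3:7  d4:3  d5:6  d6:4  d7:4  d8:4 — peak 7.
No arrangement of the 9 feasible schedules does better.

7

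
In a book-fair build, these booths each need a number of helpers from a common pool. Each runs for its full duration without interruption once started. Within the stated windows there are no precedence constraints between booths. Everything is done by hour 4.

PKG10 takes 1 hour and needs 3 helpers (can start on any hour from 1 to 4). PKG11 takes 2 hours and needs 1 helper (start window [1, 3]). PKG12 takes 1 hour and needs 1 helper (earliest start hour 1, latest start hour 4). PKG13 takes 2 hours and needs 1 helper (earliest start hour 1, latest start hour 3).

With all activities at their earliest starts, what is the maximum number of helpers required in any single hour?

Early-start schedule: PKG10@1, PKG11@1, PKG12@1, PKG13@1.
Load per hour: hour 1: 6, hour 2: 2, hour 3: 0, hour 4: 0.
Peak is 6.

6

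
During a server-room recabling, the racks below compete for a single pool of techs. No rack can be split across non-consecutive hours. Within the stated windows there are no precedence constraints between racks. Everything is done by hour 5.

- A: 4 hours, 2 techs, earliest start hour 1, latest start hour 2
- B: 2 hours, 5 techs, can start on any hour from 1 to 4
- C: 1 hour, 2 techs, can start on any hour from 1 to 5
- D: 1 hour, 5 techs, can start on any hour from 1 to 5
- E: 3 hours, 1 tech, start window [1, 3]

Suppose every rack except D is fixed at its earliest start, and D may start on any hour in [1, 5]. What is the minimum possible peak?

D@1: h1:15  h2:8  h3:3  h4:2  h5:0 → peak 15
D@2: h1:10  h2:13  h3:3  h4:2  h5:0 → peak 13
D@3: h1:10  h2:8  h3:8  h4:2  h5:0 → peak 10
D@4: h1:10  h2:8  h3:3  h4:7  h5:0 → peak 10
D@5: h1:10  h2:8  h3:3  h4:2  h5:5 → peak 10
Best is D@3, peak 10.

10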